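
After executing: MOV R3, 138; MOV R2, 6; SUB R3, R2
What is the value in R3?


Register state trace:
  MOV R3, 138  → R3 = 138
  MOV R2, 6  → R2 = 6
  SUB R3, R2  → R3 = 138 - 6 = 132
Final: R3 = 132

132


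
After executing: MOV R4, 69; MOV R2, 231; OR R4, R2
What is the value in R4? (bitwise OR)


Register state trace:
  MOV R4, 69  → R4 = 69 (0b01000101)
  MOV R2, 231  → R2 = 231 (0b11100111)
  OR R4, R2   → R4 = 69 OR 231 = 231 (0b11100111)
Final: R4 = 231

231


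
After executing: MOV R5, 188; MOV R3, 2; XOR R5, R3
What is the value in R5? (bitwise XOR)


Register state trace:
  MOV R5, 188  → R5 = 188 (0b10111100)
  MOV R3, 2  → R3 = 2 (0b00000010)
  XOR R5, R3  → R5 = 188 XOR 2 = 190 (0b10111110)
Final: R5 = 190

190


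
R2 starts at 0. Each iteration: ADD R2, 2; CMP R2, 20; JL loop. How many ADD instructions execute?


Loop trace (R2 starts at 0, target 20, step 2):
  ADD #1: R2 = 0 + 2 = 2  → 2 < 20, loop
  ADD #2: R2 = 2 + 2 = 4  → 4 < 20, loop
  ADD #3: R2 = 4 + 2 = 6  → 6 < 20, loop
  ADD #4: R2 = 6 + 2 = 8  → 8 < 20, loop
  ADD #5: R2 = 8 + 2 = 10  → 10 < 20, loop
  ADD #6: R2 = 10 + 2 = 12  → 12 < 20, loop
  ADD #7: R2 = 12 + 2 = 14  → 14 < 20, loop
  ADD #8: R2 = 14 + 2 = 16  → 16 < 20, loop
  ADD #9: R2 = 16 + 2 = 18  → 18 < 20, loop
  ADD #10: R2 = 18 + 2 = 20  → 20 >= 20, exit
Total ADD instructions: 10

10


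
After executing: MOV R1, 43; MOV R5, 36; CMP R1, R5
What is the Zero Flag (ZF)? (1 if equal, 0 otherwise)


Register state trace:
  MOV R1, 43  → R1 = 43
  MOV R5, 36  → R5 = 36
  CMP R1, R5  → computes 43 - 36 = 7
  Result is nonzero, so values are not equal
ZF = 0

0


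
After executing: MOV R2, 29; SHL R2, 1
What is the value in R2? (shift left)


Register state trace:
  MOV R2, 29  → R2 = 29
  SHL R2, 1  → R2 = 29 << 1 = 29 * 2^1 = 58
Final: R2 = 58

58


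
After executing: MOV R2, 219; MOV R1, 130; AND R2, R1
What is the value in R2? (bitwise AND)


Register state trace:
  MOV R2, 219  → R2 = 219 (0b11011011)
  MOV R1, 130  → R1 = 130 (0b10000010)
  AND R2, R1  → R2 = 219 AND 130 = 130 (0b10000010)
Final: R2 = 130

130


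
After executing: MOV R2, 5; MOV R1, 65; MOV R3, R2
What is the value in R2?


Register state trace:
  MOV R2, 5  → R2 = 5
  MOV R1, 65  → R1 = 65
  MOV R3, R2  → R3 = 5
Final: R2 = 5

5


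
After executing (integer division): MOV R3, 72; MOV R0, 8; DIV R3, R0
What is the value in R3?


Register state trace:
  MOV R3, 72  → R3 = 72
  MOV R0, 8  → R0 = 8
  DIV R3, R0  → R3 = 72 // 8 = 9
Final: R3 = 9

9


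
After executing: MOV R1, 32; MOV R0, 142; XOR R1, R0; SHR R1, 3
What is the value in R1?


Register state trace:
  MOV R1, 32  → R1 = 32 (0b00100000)
  MOV R0, 142  → R0 = 142 (0b10001110)
  XOR R1, R0  → R1 = 32 XOR 142 = 174 (0b10101110)
  SHR R1, 3  → R1 = 174 >> 3 = 21
Final: R1 = 21

21


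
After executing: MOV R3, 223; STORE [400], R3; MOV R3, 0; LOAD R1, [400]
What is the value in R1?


Register and memory trace:
  MOV R3, 223  → R3 = 223
  STORE [400], R3  → mem[400] = 223
  MOV R3, 0  → R3 = 0
  LOAD R1, [400]  → R1 = mem[400] = 223
Final: R1 = 223

223


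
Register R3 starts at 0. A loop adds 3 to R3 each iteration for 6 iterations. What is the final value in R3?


Starting value: R3 = 0
  Iter 1: R3 = 0 + 3 = 3
  Iter 2: R3 = 3 + 3 = 6
  Iter 3: R3 = 6 + 3 = 9
  Iter 4: R3 = 9 + 3 = 12
  Iter 5: R3 = 12 + 3 = 15
  Iter 6: R3 = 15 + 3 = 18
Final: R3 = 18

18


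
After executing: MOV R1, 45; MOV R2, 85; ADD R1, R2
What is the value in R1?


Register state trace:
  MOV R1, 45  → R1 = 45
  MOV R2, 85  → R2 = 85
  ADD R1, R2  → R1 = 45 + 85 = 130
Final: R1 = 130

130


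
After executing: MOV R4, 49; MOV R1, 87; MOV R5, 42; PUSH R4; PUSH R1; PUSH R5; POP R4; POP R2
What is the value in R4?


Stack trace (top is rightmost):
  MOV R4, 49  → R4 = 49
  MOV R1, 87  → R1 = 87
  MOV R5, 42  → R5 = 42
  PUSH R4  → stack: [49]
  PUSH R1  → stack: [49, 87]
  PUSH R5  → stack: [49, 87, 42]
  POP R4  → R4 = 42, stack: [49, 87]
  POP R2  → R2 = 87, stack: [49]
Final: R4 = 42

42


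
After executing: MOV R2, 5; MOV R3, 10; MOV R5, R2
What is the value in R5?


Register state trace:
  MOV R2, 5  → R2 = 5
  MOV R3, 10  → R3 = 10
  MOV R5, R2  → R5 = 5
Final: R5 = 5

5


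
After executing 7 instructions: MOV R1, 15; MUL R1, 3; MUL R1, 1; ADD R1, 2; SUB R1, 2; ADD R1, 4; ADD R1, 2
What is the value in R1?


Register state trace:
  MOV R1, 15  → R1 = 15
  MUL R1, 3  → R1 = 15 * 3 = 45
  MUL R1, 1  → R1 = 45 * 1 = 45
  ADD R1, 2  → R1 = 45 + 2 = 47
  SUB R1, 2  → R1 = 47 - 2 = 45
  ADD R1, 4  → R1 = 45 + 4 = 49
  ADD R1, 2  → R1 = 49 + 2 = 51
Final: R1 = 51

51


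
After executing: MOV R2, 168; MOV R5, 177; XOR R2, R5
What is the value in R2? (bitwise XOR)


Register state trace:
  MOV R2, 168  → R2 = 168 (0b10101000)
  MOV R5, 177  → R5 = 177 (0b10110001)
  XOR R2, R5  → R2 = 168 XOR 177 = 25 (0b00011001)
Final: R2 = 25

25


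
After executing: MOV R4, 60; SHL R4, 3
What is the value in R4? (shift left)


Register state trace:
  MOV R4, 60  → R4 = 60
  SHL R4, 3  → R4 = 60 << 3 = 60 * 2^3 = 480
Final: R4 = 480

480


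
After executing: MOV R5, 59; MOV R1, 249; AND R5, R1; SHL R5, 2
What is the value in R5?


Register state trace:
  MOV R5, 59  → R5 = 59 (0b00111011)
  MOV R1, 249  → R1 = 249 (0b11111001)
  AND R5, R1  → R5 = 59 AND 249 = 57 (0b00111001)
  SHL R5, 2  → R5 = 57 << 2 = 228
Final: R5 = 228

228


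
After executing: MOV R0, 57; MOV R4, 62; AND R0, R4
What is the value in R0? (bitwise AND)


Register state trace:
  MOV R0, 57  → R0 = 57 (0b00111001)
  MOV R4, 62  → R4 = 62 (0b00111110)
  AND R0, R4  → R0 = 57 AND 62 = 56 (0b00111000)
Final: R0 = 56

56


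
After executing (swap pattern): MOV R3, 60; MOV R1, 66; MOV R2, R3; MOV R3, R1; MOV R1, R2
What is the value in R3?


Register state trace (swap pattern):
  MOV R3, 60  → R3 = 60
  MOV R1, 66  → R1 = 66
  MOV R2, R3  → R2 = 60  (save R3)
  MOV R3, R1  → R3 = 66  (R3 gets R1's value)
  MOV R1, R2  → R1 = 60  (R1 gets saved value)
Final: R3 = 66

66


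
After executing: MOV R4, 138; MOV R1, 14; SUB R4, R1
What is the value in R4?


Register state trace:
  MOV R4, 138  → R4 = 138
  MOV R1, 14  → R1 = 14
  SUB R4, R1  → R4 = 138 - 14 = 124
Final: R4 = 124

124


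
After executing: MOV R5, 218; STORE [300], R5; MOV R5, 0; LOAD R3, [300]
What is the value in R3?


Register and memory trace:
  MOV R5, 218  → R5 = 218
  STORE [300], R5  → mem[300] = 218
  MOV R5, 0  → R5 = 0
  LOAD R3, [300]  → R3 = mem[300] = 218
Final: R3 = 218

218


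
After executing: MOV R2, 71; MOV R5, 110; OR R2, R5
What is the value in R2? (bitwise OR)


Register state trace:
  MOV R2, 71  → R2 = 71 (0b01000111)
  MOV R5, 110  → R5 = 110 (0b01101110)
  OR R2, R5   → R2 = 71 OR 110 = 111 (0b01101111)
Final: R2 = 111

111


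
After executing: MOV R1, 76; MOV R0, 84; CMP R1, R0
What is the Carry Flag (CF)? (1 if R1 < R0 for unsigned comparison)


Register state trace:
  MOV R1, 76  → R1 = 76
  MOV R0, 84  → R0 = 84
  CMP R1, R0  → unsigned 76 - 84: borrow occurs
  76 < 84, so CF = 1
CF = 1

1


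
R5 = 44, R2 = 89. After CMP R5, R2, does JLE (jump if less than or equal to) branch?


Trace:
  R5 = 44, R2 = 89
  CMP R5, R2  → compares 44 vs 89
  JLE checks: is 44 less than or equal to 89?
  44 < 89, so condition is true
Branch taken: Yes

Yes


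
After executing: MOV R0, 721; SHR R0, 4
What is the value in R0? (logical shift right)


Register state trace:
  MOV R0, 721  → R0 = 721
  SHR R0, 4  → R0 = 721 >> 4 = 721 // 2^4 = 45
Final: R0 = 45

45


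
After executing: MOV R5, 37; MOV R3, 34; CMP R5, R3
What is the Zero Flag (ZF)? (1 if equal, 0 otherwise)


Register state trace:
  MOV R5, 37  → R5 = 37
  MOV R3, 34  → R3 = 34
  CMP R5, R3  → computes 37 - 34 = 3
  Result is nonzero, so values are not equal
ZF = 0

0


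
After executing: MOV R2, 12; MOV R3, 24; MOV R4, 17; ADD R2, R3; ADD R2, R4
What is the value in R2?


Register state trace:
  MOV R2, 12  → R2 = 12
  MOV R3, 24  → R3 = 24
  MOV R4, 17  → R4 = 17
  ADD R2, R3  → R2 = 12 + 24 = 36
  ADD R2, R4  → R2 = 36 + 17 = 53
Final: R2 = 53

53


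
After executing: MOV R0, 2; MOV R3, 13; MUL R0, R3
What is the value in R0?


Register state trace:
  MOV R0, 2  → R0 = 2
  MOV R3, 13  → R3 = 13
  MUL R0, R3  → R0 = 2 * 13 = 26
Final: R0 = 26

26


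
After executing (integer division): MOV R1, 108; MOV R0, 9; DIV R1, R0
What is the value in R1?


Register state trace:
  MOV R1, 108  → R1 = 108
  MOV R0, 9  → R0 = 9
  DIV R1, R0  → R1 = 108 // 9 = 12
Final: R1 = 12

12


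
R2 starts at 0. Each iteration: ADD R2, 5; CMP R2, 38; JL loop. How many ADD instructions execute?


Loop trace (R2 starts at 0, target 38, step 5):
  ADD #1: R2 = 0 + 5 = 5  → 5 < 38, loop
  ADD #2: R2 = 5 + 5 = 10  → 10 < 38, loop
  ADD #3: R2 = 10 + 5 = 15  → 15 < 38, loop
  ADD #4: R2 = 15 + 5 = 20  → 20 < 38, loop
  ADD #5: R2 = 20 + 5 = 25  → 25 < 38, loop
  ADD #6: R2 = 25 + 5 = 30  → 30 < 38, loop
  ADD #7: R2 = 30 + 5 = 35  → 35 < 38, loop
  ADD #8: R2 = 35 + 5 = 40  → 40 >= 38, exit
Total ADD instructions: 8

8


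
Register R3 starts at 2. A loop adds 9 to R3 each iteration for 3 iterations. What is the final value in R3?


Starting value: R3 = 2
  Iter 1: R3 = 2 + 9 = 11
  Iter 2: R3 = 11 + 9 = 20
  Iter 3: R3 = 20 + 9 = 29
Final: R3 = 29

29


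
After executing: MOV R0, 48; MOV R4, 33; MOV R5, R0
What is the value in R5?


Register state trace:
  MOV R0, 48  → R0 = 48
  MOV R4, 33  → R4 = 33
  MOV R5, R0  → R5 = 48
Final: R5 = 48

48


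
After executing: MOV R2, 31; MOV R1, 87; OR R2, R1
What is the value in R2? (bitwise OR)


Register state trace:
  MOV R2, 31  → R2 = 31 (0b00011111)
  MOV R1, 87  → R1 = 87 (0b01010111)
  OR R2, R1   → R2 = 31 OR 87 = 95 (0b01011111)
Final: R2 = 95

95


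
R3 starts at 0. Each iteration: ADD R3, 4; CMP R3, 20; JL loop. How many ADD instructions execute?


Loop trace (R3 starts at 0, target 20, step 4):
  ADD #1: R3 = 0 + 4 = 4  → 4 < 20, loop
  ADD #2: R3 = 4 + 4 = 8  → 8 < 20, loop
  ADD #3: R3 = 8 + 4 = 12  → 12 < 20, loop
  ADD #4: R3 = 12 + 4 = 16  → 16 < 20, loop
  ADD #5: R3 = 16 + 4 = 20  → 20 >= 20, exit
Total ADD instructions: 5

5


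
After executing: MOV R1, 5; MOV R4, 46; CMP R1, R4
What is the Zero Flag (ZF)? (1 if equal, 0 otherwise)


Register state trace:
  MOV R1, 5  → R1 = 5
  MOV R4, 46  → R4 = 46
  CMP R1, R4  → computes 5 - 46 = -41
  Result is nonzero, so values are not equal
ZF = 0

0


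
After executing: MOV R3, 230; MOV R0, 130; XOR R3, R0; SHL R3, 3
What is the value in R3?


Register state trace:
  MOV R3, 230  → R3 = 230 (0b11100110)
  MOV R0, 130  → R0 = 130 (0b10000010)
  XOR R3, R0  → R3 = 230 XOR 130 = 100 (0b01100100)
  SHL R3, 3  → R3 = 100 << 3 = 800
Final: R3 = 800

800


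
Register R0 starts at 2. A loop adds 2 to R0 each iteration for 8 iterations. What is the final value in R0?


Starting value: R0 = 2
  Iter 1: R0 = 2 + 2 = 4
  Iter 2: R0 = 4 + 2 = 6
  Iter 3: R0 = 6 + 2 = 8
  Iter 4: R0 = 8 + 2 = 10
  Iter 5: R0 = 10 + 2 = 12
  Iter 6: R0 = 12 + 2 = 14
  Iter 7: R0 = 14 + 2 = 16
  Iter 8: R0 = 16 + 2 = 18
Final: R0 = 18

18


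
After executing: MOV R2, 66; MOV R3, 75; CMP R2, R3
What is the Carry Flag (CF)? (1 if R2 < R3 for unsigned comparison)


Register state trace:
  MOV R2, 66  → R2 = 66
  MOV R3, 75  → R3 = 75
  CMP R2, R3  → unsigned 66 - 75: borrow occurs
  66 < 75, so CF = 1
CF = 1

1


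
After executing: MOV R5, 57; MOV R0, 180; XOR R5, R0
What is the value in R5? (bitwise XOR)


Register state trace:
  MOV R5, 57  → R5 = 57 (0b00111001)
  MOV R0, 180  → R0 = 180 (0b10110100)
  XOR R5, R0  → R5 = 57 XOR 180 = 141 (0b10001101)
Final: R5 = 141

141


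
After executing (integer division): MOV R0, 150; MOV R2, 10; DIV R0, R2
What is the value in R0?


Register state trace:
  MOV R0, 150  → R0 = 150
  MOV R2, 10  → R2 = 10
  DIV R0, R2  → R0 = 150 // 10 = 15
Final: R0 = 15

15


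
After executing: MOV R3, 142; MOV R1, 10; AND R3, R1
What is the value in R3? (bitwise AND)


Register state trace:
  MOV R3, 142  → R3 = 142 (0b10001110)
  MOV R1, 10  → R1 = 10 (0b00001010)
  AND R3, R1  → R3 = 142 AND 10 = 10 (0b00001010)
Final: R3 = 10

10


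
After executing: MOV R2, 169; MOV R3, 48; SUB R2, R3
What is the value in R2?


Register state trace:
  MOV R2, 169  → R2 = 169
  MOV R3, 48  → R3 = 48
  SUB R2, R3  → R2 = 169 - 48 = 121
Final: R2 = 121

121


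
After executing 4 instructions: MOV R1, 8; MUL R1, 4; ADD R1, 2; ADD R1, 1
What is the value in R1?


Register state trace:
  MOV R1, 8  → R1 = 8
  MUL R1, 4  → R1 = 8 * 4 = 32
  ADD R1, 2  → R1 = 32 + 2 = 34
  ADD R1, 1  → R1 = 34 + 1 = 35
Final: R1 = 35

35


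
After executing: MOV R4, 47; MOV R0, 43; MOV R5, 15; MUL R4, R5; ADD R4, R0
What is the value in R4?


Register state trace:
  MOV R4, 47  → R4 = 47
  MOV R0, 43  → R0 = 43
  MOV R5, 15  → R5 = 15
  MUL R4, R5  → R4 = 47 * 15 = 705
  ADD R4, R0  → R4 = 705 + 43 = 748
Final: R4 = 748

748


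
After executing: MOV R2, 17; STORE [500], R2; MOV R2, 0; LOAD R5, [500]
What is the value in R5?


Register and memory trace:
  MOV R2, 17  → R2 = 17
  STORE [500], R2  → mem[500] = 17
  MOV R2, 0  → R2 = 0
  LOAD R5, [500]  → R5 = mem[500] = 17
Final: R5 = 17

17


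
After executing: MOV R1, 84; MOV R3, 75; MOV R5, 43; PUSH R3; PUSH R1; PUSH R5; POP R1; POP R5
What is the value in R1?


Stack trace (top is rightmost):
  MOV R1, 84  → R1 = 84
  MOV R3, 75  → R3 = 75
  MOV R5, 43  → R5 = 43
  PUSH R3  → stack: [75]
  PUSH R1  → stack: [75, 84]
  PUSH R5  → stack: [75, 84, 43]
  POP R1  → R1 = 43, stack: [75, 84]
  POP R5  → R5 = 84, stack: [75]
Final: R1 = 43

43


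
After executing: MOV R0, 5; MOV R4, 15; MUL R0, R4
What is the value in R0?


Register state trace:
  MOV R0, 5  → R0 = 5
  MOV R4, 15  → R4 = 15
  MUL R0, R4  → R0 = 5 * 15 = 75
Final: R0 = 75

75


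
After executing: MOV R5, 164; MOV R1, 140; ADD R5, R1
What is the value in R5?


Register state trace:
  MOV R5, 164  → R5 = 164
  MOV R1, 140  → R1 = 140
  ADD R5, R1  → R5 = 164 + 140 = 304
Final: R5 = 304

304


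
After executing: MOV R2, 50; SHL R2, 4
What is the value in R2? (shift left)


Register state trace:
  MOV R2, 50  → R2 = 50
  SHL R2, 4  → R2 = 50 << 4 = 50 * 2^4 = 800
Final: R2 = 800

800


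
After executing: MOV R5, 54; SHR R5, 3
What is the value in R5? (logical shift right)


Register state trace:
  MOV R5, 54  → R5 = 54
  SHR R5, 3  → R5 = 54 >> 3 = 54 // 2^3 = 6
Final: R5 = 6

6


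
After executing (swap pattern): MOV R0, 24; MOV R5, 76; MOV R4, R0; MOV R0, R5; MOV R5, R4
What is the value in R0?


Register state trace (swap pattern):
  MOV R0, 24  → R0 = 24
  MOV R5, 76  → R5 = 76
  MOV R4, R0  → R4 = 24  (save R0)
  MOV R0, R5  → R0 = 76  (R0 gets R5's value)
  MOV R5, R4  → R5 = 24  (R5 gets saved value)
Final: R0 = 76

76


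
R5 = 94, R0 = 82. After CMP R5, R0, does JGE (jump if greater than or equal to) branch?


Trace:
  R5 = 94, R0 = 82
  CMP R5, R0  → compares 94 vs 82
  JGE checks: is 94 greater than or equal to 82?
  94 > 82, so condition is true
Branch taken: Yes

Yes


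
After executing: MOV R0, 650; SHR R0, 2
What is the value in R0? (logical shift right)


Register state trace:
  MOV R0, 650  → R0 = 650
  SHR R0, 2  → R0 = 650 >> 2 = 650 // 2^2 = 162
Final: R0 = 162

162


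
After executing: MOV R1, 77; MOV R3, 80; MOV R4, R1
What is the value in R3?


Register state trace:
  MOV R1, 77  → R1 = 77
  MOV R3, 80  → R3 = 80
  MOV R4, R1  → R4 = 77
Final: R3 = 80

80


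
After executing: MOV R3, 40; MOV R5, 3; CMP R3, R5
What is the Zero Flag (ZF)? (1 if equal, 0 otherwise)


Register state trace:
  MOV R3, 40  → R3 = 40
  MOV R5, 3  → R5 = 3
  CMP R3, R5  → computes 40 - 3 = 37
  Result is nonzero, so values are not equal
ZF = 0

0


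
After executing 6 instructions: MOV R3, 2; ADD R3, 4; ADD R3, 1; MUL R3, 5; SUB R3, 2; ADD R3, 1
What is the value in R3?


Register state trace:
  MOV R3, 2  → R3 = 2
  ADD R3, 4  → R3 = 2 + 4 = 6
  ADD R3, 1  → R3 = 6 + 1 = 7
  MUL R3, 5  → R3 = 7 * 5 = 35
  SUB R3, 2  → R3 = 35 - 2 = 33
  ADD R3, 1  → R3 = 33 + 1 = 34
Final: R3 = 34

34


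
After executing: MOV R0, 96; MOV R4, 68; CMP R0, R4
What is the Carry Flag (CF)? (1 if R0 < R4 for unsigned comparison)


Register state trace:
  MOV R0, 96  → R0 = 96
  MOV R4, 68  → R4 = 68
  CMP R0, R4  → unsigned 96 - 68: no borrow
  96 >= 68, so CF = 0
CF = 0

0


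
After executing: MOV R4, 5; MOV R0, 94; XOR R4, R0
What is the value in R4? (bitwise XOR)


Register state trace:
  MOV R4, 5  → R4 = 5 (0b00000101)
  MOV R0, 94  → R0 = 94 (0b01011110)
  XOR R4, R0  → R4 = 5 XOR 94 = 91 (0b01011011)
Final: R4 = 91

91


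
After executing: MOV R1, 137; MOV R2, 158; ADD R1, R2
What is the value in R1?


Register state trace:
  MOV R1, 137  → R1 = 137
  MOV R2, 158  → R2 = 158
  ADD R1, R2  → R1 = 137 + 158 = 295
Final: R1 = 295

295


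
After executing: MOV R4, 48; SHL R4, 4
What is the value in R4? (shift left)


Register state trace:
  MOV R4, 48  → R4 = 48
  SHL R4, 4  → R4 = 48 << 4 = 48 * 2^4 = 768
Final: R4 = 768

768


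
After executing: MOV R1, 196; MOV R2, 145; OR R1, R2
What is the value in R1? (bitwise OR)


Register state trace:
  MOV R1, 196  → R1 = 196 (0b11000100)
  MOV R2, 145  → R2 = 145 (0b10010001)
  OR R1, R2   → R1 = 196 OR 145 = 213 (0b11010101)
Final: R1 = 213

213


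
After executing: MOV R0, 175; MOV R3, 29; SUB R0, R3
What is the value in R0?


Register state trace:
  MOV R0, 175  → R0 = 175
  MOV R3, 29  → R3 = 29
  SUB R0, R3  → R0 = 175 - 29 = 146
Final: R0 = 146

146


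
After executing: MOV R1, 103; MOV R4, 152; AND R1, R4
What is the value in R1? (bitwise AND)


Register state trace:
  MOV R1, 103  → R1 = 103 (0b01100111)
  MOV R4, 152  → R4 = 152 (0b10011000)
  AND R1, R4  → R1 = 103 AND 152 = 0 (0b00000000)
Final: R1 = 0

0


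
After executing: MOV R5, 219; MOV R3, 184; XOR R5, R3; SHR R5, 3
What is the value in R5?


Register state trace:
  MOV R5, 219  → R5 = 219 (0b11011011)
  MOV R3, 184  → R3 = 184 (0b10111000)
  XOR R5, R3  → R5 = 219 XOR 184 = 99 (0b01100011)
  SHR R5, 3  → R5 = 99 >> 3 = 12
Final: R5 = 12

12


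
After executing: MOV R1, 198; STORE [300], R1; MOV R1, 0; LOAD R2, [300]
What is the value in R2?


Register and memory trace:
  MOV R1, 198  → R1 = 198
  STORE [300], R1  → mem[300] = 198
  MOV R1, 0  → R1 = 0
  LOAD R2, [300]  → R2 = mem[300] = 198
Final: R2 = 198

198


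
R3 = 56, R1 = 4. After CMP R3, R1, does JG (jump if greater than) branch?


Trace:
  R3 = 56, R1 = 4
  CMP R3, R1  → compares 56 vs 4
  JG checks: is 56 greater than 4?
  56 > 4, so condition is true
Branch taken: Yes

Yes


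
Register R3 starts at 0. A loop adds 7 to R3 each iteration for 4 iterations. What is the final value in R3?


Starting value: R3 = 0
  Iter 1: R3 = 0 + 7 = 7
  Iter 2: R3 = 7 + 7 = 14
  Iter 3: R3 = 14 + 7 = 21
  Iter 4: R3 = 21 + 7 = 28
Final: R3 = 28

28


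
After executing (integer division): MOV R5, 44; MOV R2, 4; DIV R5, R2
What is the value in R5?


Register state trace:
  MOV R5, 44  → R5 = 44
  MOV R2, 4  → R2 = 4
  DIV R5, R2  → R5 = 44 // 4 = 11
Final: R5 = 11

11


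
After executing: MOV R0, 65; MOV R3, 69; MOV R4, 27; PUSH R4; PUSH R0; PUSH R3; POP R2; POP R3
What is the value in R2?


Stack trace (top is rightmost):
  MOV R0, 65  → R0 = 65
  MOV R3, 69  → R3 = 69
  MOV R4, 27  → R4 = 27
  PUSH R4  → stack: [27]
  PUSH R0  → stack: [27, 65]
  PUSH R3  → stack: [27, 65, 69]
  POP R2  → R2 = 69, stack: [27, 65]
  POP R3  → R3 = 65, stack: [27]
Final: R2 = 69

69


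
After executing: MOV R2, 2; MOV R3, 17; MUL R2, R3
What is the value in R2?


Register state trace:
  MOV R2, 2  → R2 = 2
  MOV R3, 17  → R3 = 17
  MUL R2, R3  → R2 = 2 * 17 = 34
Final: R2 = 34

34


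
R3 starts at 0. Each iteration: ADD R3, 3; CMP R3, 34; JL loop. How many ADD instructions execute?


Loop trace (R3 starts at 0, target 34, step 3):
  ADD #1: R3 = 0 + 3 = 3  → 3 < 34, loop
  ADD #2: R3 = 3 + 3 = 6  → 6 < 34, loop
  ADD #3: R3 = 6 + 3 = 9  → 9 < 34, loop
  ADD #4: R3 = 9 + 3 = 12  → 12 < 34, loop
  ADD #5: R3 = 12 + 3 = 15  → 15 < 34, loop
  ADD #6: R3 = 15 + 3 = 18  → 18 < 34, loop
  ADD #7: R3 = 18 + 3 = 21  → 21 < 34, loop
  ADD #8: R3 = 21 + 3 = 24  → 24 < 34, loop
  ADD #9: R3 = 24 + 3 = 27  → 27 < 34, loop
  ADD #10: R3 = 27 + 3 = 30  → 30 < 34, loop
  ADD #11: R3 = 30 + 3 = 33  → 33 < 34, loop
  ADD #12: R3 = 33 + 3 = 36  → 36 >= 34, exit
Total ADD instructions: 12

12


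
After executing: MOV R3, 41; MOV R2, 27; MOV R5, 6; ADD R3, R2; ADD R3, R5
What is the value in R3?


Register state trace:
  MOV R3, 41  → R3 = 41
  MOV R2, 27  → R2 = 27
  MOV R5, 6  → R5 = 6
  ADD R3, R2  → R3 = 41 + 27 = 68
  ADD R3, R5  → R3 = 68 + 6 = 74
Final: R3 = 74

74


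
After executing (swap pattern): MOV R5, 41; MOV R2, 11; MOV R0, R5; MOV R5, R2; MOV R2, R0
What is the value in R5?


Register state trace (swap pattern):
  MOV R5, 41  → R5 = 41
  MOV R2, 11  → R2 = 11
  MOV R0, R5  → R0 = 41  (save R5)
  MOV R5, R2  → R5 = 11  (R5 gets R2's value)
  MOV R2, R0  → R2 = 41  (R2 gets saved value)
Final: R5 = 11

11


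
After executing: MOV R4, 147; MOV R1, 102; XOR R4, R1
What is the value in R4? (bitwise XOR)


Register state trace:
  MOV R4, 147  → R4 = 147 (0b10010011)
  MOV R1, 102  → R1 = 102 (0b01100110)
  XOR R4, R1  → R4 = 147 XOR 102 = 245 (0b11110101)
Final: R4 = 245

245


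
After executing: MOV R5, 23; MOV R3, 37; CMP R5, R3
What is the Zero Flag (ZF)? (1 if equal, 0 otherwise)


Register state trace:
  MOV R5, 23  → R5 = 23
  MOV R3, 37  → R3 = 37
  CMP R5, R3  → computes 23 - 37 = -14
  Result is nonzero, so values are not equal
ZF = 0

0


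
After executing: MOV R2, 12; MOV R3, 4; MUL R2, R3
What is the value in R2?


Register state trace:
  MOV R2, 12  → R2 = 12
  MOV R3, 4  → R3 = 4
  MUL R2, R3  → R2 = 12 * 4 = 48
Final: R2 = 48

48


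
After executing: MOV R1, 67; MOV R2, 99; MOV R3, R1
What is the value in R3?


Register state trace:
  MOV R1, 67  → R1 = 67
  MOV R2, 99  → R2 = 99
  MOV R3, R1  → R3 = 67
Final: R3 = 67

67


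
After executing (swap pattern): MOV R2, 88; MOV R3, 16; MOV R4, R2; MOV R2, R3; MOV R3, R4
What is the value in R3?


Register state trace (swap pattern):
  MOV R2, 88  → R2 = 88
  MOV R3, 16  → R3 = 16
  MOV R4, R2  → R4 = 88  (save R2)
  MOV R2, R3  → R2 = 16  (R2 gets R3's value)
  MOV R3, R4  → R3 = 88  (R3 gets saved value)
Final: R3 = 88

88


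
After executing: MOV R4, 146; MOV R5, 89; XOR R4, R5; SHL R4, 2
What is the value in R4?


Register state trace:
  MOV R4, 146  → R4 = 146 (0b10010010)
  MOV R5, 89  → R5 = 89 (0b01011001)
  XOR R4, R5  → R4 = 146 XOR 89 = 203 (0b11001011)
  SHL R4, 2  → R4 = 203 << 2 = 812
Final: R4 = 812

812


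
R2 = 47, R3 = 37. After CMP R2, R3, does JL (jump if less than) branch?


Trace:
  R2 = 47, R3 = 37
  CMP R2, R3  → compares 47 vs 37
  JL checks: is 47 less than 37?
  47 > 37, so condition is false
Branch taken: No

No


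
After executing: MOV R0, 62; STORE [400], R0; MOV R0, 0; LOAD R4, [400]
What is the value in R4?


Register and memory trace:
  MOV R0, 62  → R0 = 62
  STORE [400], R0  → mem[400] = 62
  MOV R0, 0  → R0 = 0
  LOAD R4, [400]  → R4 = mem[400] = 62
Final: R4 = 62

62


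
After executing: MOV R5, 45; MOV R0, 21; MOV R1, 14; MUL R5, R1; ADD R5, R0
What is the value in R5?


Register state trace:
  MOV R5, 45  → R5 = 45
  MOV R0, 21  → R0 = 21
  MOV R1, 14  → R1 = 14
  MUL R5, R1  → R5 = 45 * 14 = 630
  ADD R5, R0  → R5 = 630 + 21 = 651
Final: R5 = 651

651


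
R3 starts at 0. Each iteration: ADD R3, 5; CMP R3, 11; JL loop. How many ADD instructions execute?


Loop trace (R3 starts at 0, target 11, step 5):
  ADD #1: R3 = 0 + 5 = 5  → 5 < 11, loop
  ADD #2: R3 = 5 + 5 = 10  → 10 < 11, loop
  ADD #3: R3 = 10 + 5 = 15  → 15 >= 11, exit
Total ADD instructions: 3

3


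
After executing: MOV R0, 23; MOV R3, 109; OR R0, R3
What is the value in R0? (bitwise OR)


Register state trace:
  MOV R0, 23  → R0 = 23 (0b00010111)
  MOV R3, 109  → R3 = 109 (0b01101101)
  OR R0, R3   → R0 = 23 OR 109 = 127 (0b01111111)
Final: R0 = 127

127


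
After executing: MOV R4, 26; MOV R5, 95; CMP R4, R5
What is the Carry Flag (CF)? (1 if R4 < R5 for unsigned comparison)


Register state trace:
  MOV R4, 26  → R4 = 26
  MOV R5, 95  → R5 = 95
  CMP R4, R5  → unsigned 26 - 95: borrow occurs
  26 < 95, so CF = 1
CF = 1

1


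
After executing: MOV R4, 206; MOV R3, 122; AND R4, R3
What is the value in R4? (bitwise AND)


Register state trace:
  MOV R4, 206  → R4 = 206 (0b11001110)
  MOV R3, 122  → R3 = 122 (0b01111010)
  AND R4, R3  → R4 = 206 AND 122 = 74 (0b01001010)
Final: R4 = 74

74


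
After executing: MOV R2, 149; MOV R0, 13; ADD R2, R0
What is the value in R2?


Register state trace:
  MOV R2, 149  → R2 = 149
  MOV R0, 13  → R0 = 13
  ADD R2, R0  → R2 = 149 + 13 = 162
Final: R2 = 162

162


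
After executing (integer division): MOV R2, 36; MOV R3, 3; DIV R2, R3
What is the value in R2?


Register state trace:
  MOV R2, 36  → R2 = 36
  MOV R3, 3  → R3 = 3
  DIV R2, R3  → R2 = 36 // 3 = 12
Final: R2 = 12

12


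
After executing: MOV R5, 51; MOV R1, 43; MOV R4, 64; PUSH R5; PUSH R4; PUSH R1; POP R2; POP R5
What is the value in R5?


Stack trace (top is rightmost):
  MOV R5, 51  → R5 = 51
  MOV R1, 43  → R1 = 43
  MOV R4, 64  → R4 = 64
  PUSH R5  → stack: [51]
  PUSH R4  → stack: [51, 64]
  PUSH R1  → stack: [51, 64, 43]
  POP R2  → R2 = 43, stack: [51, 64]
  POP R5  → R5 = 64, stack: [51]
Final: R5 = 64

64


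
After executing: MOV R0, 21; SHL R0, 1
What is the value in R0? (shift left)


Register state trace:
  MOV R0, 21  → R0 = 21
  SHL R0, 1  → R0 = 21 << 1 = 21 * 2^1 = 42
Final: R0 = 42

42


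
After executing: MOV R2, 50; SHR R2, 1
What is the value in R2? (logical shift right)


Register state trace:
  MOV R2, 50  → R2 = 50
  SHR R2, 1  → R2 = 50 >> 1 = 50 // 2^1 = 25
Final: R2 = 25

25


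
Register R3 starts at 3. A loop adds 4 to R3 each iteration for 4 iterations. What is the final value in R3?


Starting value: R3 = 3
  Iter 1: R3 = 3 + 4 = 7
  Iter 2: R3 = 7 + 4 = 11
  Iter 3: R3 = 11 + 4 = 15
  Iter 4: R3 = 15 + 4 = 19
Final: R3 = 19

19


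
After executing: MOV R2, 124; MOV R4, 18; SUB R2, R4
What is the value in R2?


Register state trace:
  MOV R2, 124  → R2 = 124
  MOV R4, 18  → R4 = 18
  SUB R2, R4  → R2 = 124 - 18 = 106
Final: R2 = 106

106


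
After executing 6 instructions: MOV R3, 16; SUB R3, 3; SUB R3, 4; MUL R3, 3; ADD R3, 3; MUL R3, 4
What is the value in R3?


Register state trace:
  MOV R3, 16  → R3 = 16
  SUB R3, 3  → R3 = 16 - 3 = 13
  SUB R3, 4  → R3 = 13 - 4 = 9
  MUL R3, 3  → R3 = 9 * 3 = 27
  ADD R3, 3  → R3 = 27 + 3 = 30
  MUL R3, 4  → R3 = 30 * 4 = 120
Final: R3 = 120

120


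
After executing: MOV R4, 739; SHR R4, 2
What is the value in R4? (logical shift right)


Register state trace:
  MOV R4, 739  → R4 = 739
  SHR R4, 2  → R4 = 739 >> 2 = 739 // 2^2 = 184
Final: R4 = 184

184


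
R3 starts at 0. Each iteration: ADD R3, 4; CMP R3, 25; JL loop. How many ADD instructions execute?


Loop trace (R3 starts at 0, target 25, step 4):
  ADD #1: R3 = 0 + 4 = 4  → 4 < 25, loop
  ADD #2: R3 = 4 + 4 = 8  → 8 < 25, loop
  ADD #3: R3 = 8 + 4 = 12  → 12 < 25, loop
  ADD #4: R3 = 12 + 4 = 16  → 16 < 25, loop
  ADD #5: R3 = 16 + 4 = 20  → 20 < 25, loop
  ADD #6: R3 = 20 + 4 = 24  → 24 < 25, loop
  ADD #7: R3 = 24 + 4 = 28  → 28 >= 25, exit
Total ADD instructions: 7

7


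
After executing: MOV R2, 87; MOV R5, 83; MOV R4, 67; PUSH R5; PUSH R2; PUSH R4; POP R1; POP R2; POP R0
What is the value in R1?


Stack trace (top is rightmost):
  MOV R2, 87  → R2 = 87
  MOV R5, 83  → R5 = 83
  MOV R4, 67  → R4 = 67
  PUSH R5  → stack: [83]
  PUSH R2  → stack: [83, 87]
  PUSH R4  → stack: [83, 87, 67]
  POP R1  → R1 = 67, stack: [83, 87]
  POP R2  → R2 = 87, stack: [83]
  POP R0  → R0 = 83, stack: []
Final: R1 = 67

67


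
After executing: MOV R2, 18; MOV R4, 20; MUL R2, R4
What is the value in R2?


Register state trace:
  MOV R2, 18  → R2 = 18
  MOV R4, 20  → R4 = 20
  MUL R2, R4  → R2 = 18 * 20 = 360
Final: R2 = 360

360


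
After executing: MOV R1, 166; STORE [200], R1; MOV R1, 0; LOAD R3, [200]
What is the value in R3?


Register and memory trace:
  MOV R1, 166  → R1 = 166
  STORE [200], R1  → mem[200] = 166
  MOV R1, 0  → R1 = 0
  LOAD R3, [200]  → R3 = mem[200] = 166
Final: R3 = 166

166


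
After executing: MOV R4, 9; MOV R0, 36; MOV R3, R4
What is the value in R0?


Register state trace:
  MOV R4, 9  → R4 = 9
  MOV R0, 36  → R0 = 36
  MOV R3, R4  → R3 = 9
Final: R0 = 36

36


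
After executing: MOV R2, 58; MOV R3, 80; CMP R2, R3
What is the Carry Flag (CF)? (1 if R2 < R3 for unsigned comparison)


Register state trace:
  MOV R2, 58  → R2 = 58
  MOV R3, 80  → R3 = 80
  CMP R2, R3  → unsigned 58 - 80: borrow occurs
  58 < 80, so CF = 1
CF = 1

1


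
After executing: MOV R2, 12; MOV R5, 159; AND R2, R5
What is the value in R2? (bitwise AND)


Register state trace:
  MOV R2, 12  → R2 = 12 (0b00001100)
  MOV R5, 159  → R5 = 159 (0b10011111)
  AND R2, R5  → R2 = 12 AND 159 = 12 (0b00001100)
Final: R2 = 12

12


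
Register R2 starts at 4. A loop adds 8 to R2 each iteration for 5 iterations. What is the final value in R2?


Starting value: R2 = 4
  Iter 1: R2 = 4 + 8 = 12
  Iter 2: R2 = 12 + 8 = 20
  Iter 3: R2 = 20 + 8 = 28
  Iter 4: R2 = 28 + 8 = 36
  Iter 5: R2 = 36 + 8 = 44
Final: R2 = 44

44


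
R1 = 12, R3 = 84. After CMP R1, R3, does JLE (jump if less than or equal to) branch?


Trace:
  R1 = 12, R3 = 84
  CMP R1, R3  → compares 12 vs 84
  JLE checks: is 12 less than or equal to 84?
  12 < 84, so condition is true
Branch taken: Yes

Yes


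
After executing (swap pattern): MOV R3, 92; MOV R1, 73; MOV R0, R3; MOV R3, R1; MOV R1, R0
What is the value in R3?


Register state trace (swap pattern):
  MOV R3, 92  → R3 = 92
  MOV R1, 73  → R1 = 73
  MOV R0, R3  → R0 = 92  (save R3)
  MOV R3, R1  → R3 = 73  (R3 gets R1's value)
  MOV R1, R0  → R1 = 92  (R1 gets saved value)
Final: R3 = 73

73


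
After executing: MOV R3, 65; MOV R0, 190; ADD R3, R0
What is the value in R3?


Register state trace:
  MOV R3, 65  → R3 = 65
  MOV R0, 190  → R0 = 190
  ADD R3, R0  → R3 = 65 + 190 = 255
Final: R3 = 255

255


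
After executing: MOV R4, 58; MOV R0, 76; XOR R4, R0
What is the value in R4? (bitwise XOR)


Register state trace:
  MOV R4, 58  → R4 = 58 (0b00111010)
  MOV R0, 76  → R0 = 76 (0b01001100)
  XOR R4, R0  → R4 = 58 XOR 76 = 118 (0b01110110)
Final: R4 = 118

118


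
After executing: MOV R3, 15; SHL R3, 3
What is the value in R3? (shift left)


Register state trace:
  MOV R3, 15  → R3 = 15
  SHL R3, 3  → R3 = 15 << 3 = 15 * 2^3 = 120
Final: R3 = 120

120


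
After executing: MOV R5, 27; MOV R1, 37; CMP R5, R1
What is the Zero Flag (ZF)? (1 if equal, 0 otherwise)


Register state trace:
  MOV R5, 27  → R5 = 27
  MOV R1, 37  → R1 = 37
  CMP R5, R1  → computes 27 - 37 = -10
  Result is nonzero, so values are not equal
ZF = 0

0


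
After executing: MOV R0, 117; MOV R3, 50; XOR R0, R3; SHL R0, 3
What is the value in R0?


Register state trace:
  MOV R0, 117  → R0 = 117 (0b01110101)
  MOV R3, 50  → R3 = 50 (0b00110010)
  XOR R0, R3  → R0 = 117 XOR 50 = 71 (0b01000111)
  SHL R0, 3  → R0 = 71 << 3 = 568
Final: R0 = 568

568


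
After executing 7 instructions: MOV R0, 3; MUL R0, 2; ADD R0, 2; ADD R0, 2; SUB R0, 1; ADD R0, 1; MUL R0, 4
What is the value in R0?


Register state trace:
  MOV R0, 3  → R0 = 3
  MUL R0, 2  → R0 = 3 * 2 = 6
  ADD R0, 2  → R0 = 6 + 2 = 8
  ADD R0, 2  → R0 = 8 + 2 = 10
  SUB R0, 1  → R0 = 10 - 1 = 9
  ADD R0, 1  → R0 = 9 + 1 = 10
  MUL R0, 4  → R0 = 10 * 4 = 40
Final: R0 = 40

40


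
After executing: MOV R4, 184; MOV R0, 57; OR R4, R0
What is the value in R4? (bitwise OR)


Register state trace:
  MOV R4, 184  → R4 = 184 (0b10111000)
  MOV R0, 57  → R0 = 57 (0b00111001)
  OR R4, R0   → R4 = 184 OR 57 = 185 (0b10111001)
Final: R4 = 185

185


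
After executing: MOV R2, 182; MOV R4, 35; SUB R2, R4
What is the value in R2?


Register state trace:
  MOV R2, 182  → R2 = 182
  MOV R4, 35  → R4 = 35
  SUB R2, R4  → R2 = 182 - 35 = 147
Final: R2 = 147

147


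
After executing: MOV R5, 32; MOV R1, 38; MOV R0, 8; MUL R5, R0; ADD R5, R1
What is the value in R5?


Register state trace:
  MOV R5, 32  → R5 = 32
  MOV R1, 38  → R1 = 38
  MOV R0, 8  → R0 = 8
  MUL R5, R0  → R5 = 32 * 8 = 256
  ADD R5, R1  → R5 = 256 + 38 = 294
Final: R5 = 294

294


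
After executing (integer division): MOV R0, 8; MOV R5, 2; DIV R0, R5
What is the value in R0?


Register state trace:
  MOV R0, 8  → R0 = 8
  MOV R5, 2  → R5 = 2
  DIV R0, R5  → R0 = 8 // 2 = 4
Final: R0 = 4

4


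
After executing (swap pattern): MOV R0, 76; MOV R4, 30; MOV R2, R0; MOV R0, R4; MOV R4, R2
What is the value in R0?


Register state trace (swap pattern):
  MOV R0, 76  → R0 = 76
  MOV R4, 30  → R4 = 30
  MOV R2, R0  → R2 = 76  (save R0)
  MOV R0, R4  → R0 = 30  (R0 gets R4's value)
  MOV R4, R2  → R4 = 76  (R4 gets saved value)
Final: R0 = 30

30


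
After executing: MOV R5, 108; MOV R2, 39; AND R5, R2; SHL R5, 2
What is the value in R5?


Register state trace:
  MOV R5, 108  → R5 = 108 (0b01101100)
  MOV R2, 39  → R2 = 39 (0b00100111)
  AND R5, R2  → R5 = 108 AND 39 = 36 (0b00100100)
  SHL R5, 2  → R5 = 36 << 2 = 144
Final: R5 = 144

144


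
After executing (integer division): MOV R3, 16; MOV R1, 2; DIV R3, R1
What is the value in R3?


Register state trace:
  MOV R3, 16  → R3 = 16
  MOV R1, 2  → R1 = 2
  DIV R3, R1  → R3 = 16 // 2 = 8
Final: R3 = 8

8


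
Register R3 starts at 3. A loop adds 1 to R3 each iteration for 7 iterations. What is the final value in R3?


Starting value: R3 = 3
  Iter 1: R3 = 3 + 1 = 4
  Iter 2: R3 = 4 + 1 = 5
  Iter 3: R3 = 5 + 1 = 6
  Iter 4: R3 = 6 + 1 = 7
  Iter 5: R3 = 7 + 1 = 8
  Iter 6: R3 = 8 + 1 = 9
  Iter 7: R3 = 9 + 1 = 10
Final: R3 = 10

10


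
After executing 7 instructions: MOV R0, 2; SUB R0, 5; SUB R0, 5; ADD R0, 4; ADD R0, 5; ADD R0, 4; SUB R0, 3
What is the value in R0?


Register state trace:
  MOV R0, 2  → R0 = 2
  SUB R0, 5  → R0 = 2 - 5 = -3
  SUB R0, 5  → R0 = -3 - 5 = -8
  ADD R0, 4  → R0 = -8 + 4 = -4
  ADD R0, 5  → R0 = -4 + 5 = 1
  ADD R0, 4  → R0 = 1 + 4 = 5
  SUB R0, 3  → R0 = 5 - 3 = 2
Final: R0 = 2

2


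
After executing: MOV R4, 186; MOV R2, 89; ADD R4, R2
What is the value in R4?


Register state trace:
  MOV R4, 186  → R4 = 186
  MOV R2, 89  → R2 = 89
  ADD R4, R2  → R4 = 186 + 89 = 275
Final: R4 = 275

275


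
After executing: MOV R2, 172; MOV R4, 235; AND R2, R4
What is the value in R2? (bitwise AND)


Register state trace:
  MOV R2, 172  → R2 = 172 (0b10101100)
  MOV R4, 235  → R4 = 235 (0b11101011)
  AND R2, R4  → R2 = 172 AND 235 = 168 (0b10101000)
Final: R2 = 168

168


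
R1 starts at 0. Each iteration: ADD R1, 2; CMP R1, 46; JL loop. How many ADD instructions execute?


Loop trace (R1 starts at 0, target 46, step 2):
  ADD #1: R1 = 0 + 2 = 2  → 2 < 46, loop
  ADD #2: R1 = 2 + 2 = 4  → 4 < 46, loop
  ADD #3: R1 = 4 + 2 = 6  → 6 < 46, loop
  ADD #4: R1 = 6 + 2 = 8  → 8 < 46, loop
  ADD #5: R1 = 8 + 2 = 10  → 10 < 46, loop
  ADD #6: R1 = 10 + 2 = 12  → 12 < 46, loop
  ADD #7: R1 = 12 + 2 = 14  → 14 < 46, loop
  ADD #8: R1 = 14 + 2 = 16  → 16 < 46, loop
  ADD #9: R1 = 16 + 2 = 18  → 18 < 46, loop
  ADD #10: R1 = 18 + 2 = 20  → 20 < 46, loop
  ADD #11: R1 = 20 + 2 = 22  → 22 < 46, loop
  ADD #12: R1 = 22 + 2 = 24  → 24 < 46, loop
  ADD #13: R1 = 24 + 2 = 26  → 26 < 46, loop
  ADD #14: R1 = 26 + 2 = 28  → 28 < 46, loop
  ADD #15: R1 = 28 + 2 = 30  → 30 < 46, loop
  ADD #16: R1 = 30 + 2 = 32  → 32 < 46, loop
  ADD #17: R1 = 32 + 2 = 34  → 34 < 46, loop
  ADD #18: R1 = 34 + 2 = 36  → 36 < 46, loop
  ADD #19: R1 = 36 + 2 = 38  → 38 < 46, loop
  ADD #20: R1 = 38 + 2 = 40  → 40 < 46, loop
  ADD #21: R1 = 40 + 2 = 42  → 42 < 46, loop
  ADD #22: R1 = 42 + 2 = 44  → 44 < 46, loop
  ADD #23: R1 = 44 + 2 = 46  → 46 >= 46, exit
Total ADD instructions: 23

23


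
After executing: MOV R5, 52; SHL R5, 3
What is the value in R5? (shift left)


Register state trace:
  MOV R5, 52  → R5 = 52
  SHL R5, 3  → R5 = 52 << 3 = 52 * 2^3 = 416
Final: R5 = 416

416


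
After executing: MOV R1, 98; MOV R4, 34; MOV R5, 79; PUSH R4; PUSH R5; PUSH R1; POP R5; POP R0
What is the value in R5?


Stack trace (top is rightmost):
  MOV R1, 98  → R1 = 98
  MOV R4, 34  → R4 = 34
  MOV R5, 79  → R5 = 79
  PUSH R4  → stack: [34]
  PUSH R5  → stack: [34, 79]
  PUSH R1  → stack: [34, 79, 98]
  POP R5  → R5 = 98, stack: [34, 79]
  POP R0  → R0 = 79, stack: [34]
Final: R5 = 98

98


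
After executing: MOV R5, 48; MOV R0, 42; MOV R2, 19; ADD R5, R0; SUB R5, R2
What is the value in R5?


Register state trace:
  MOV R5, 48  → R5 = 48
  MOV R0, 42  → R0 = 42
  MOV R2, 19  → R2 = 19
  ADD R5, R0  → R5 = 48 + 42 = 90
  SUB R5, R2  → R5 = 90 - 19 = 71
Final: R5 = 71

71


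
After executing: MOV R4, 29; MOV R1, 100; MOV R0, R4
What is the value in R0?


Register state trace:
  MOV R4, 29  → R4 = 29
  MOV R1, 100  → R1 = 100
  MOV R0, R4  → R0 = 29
Final: R0 = 29

29


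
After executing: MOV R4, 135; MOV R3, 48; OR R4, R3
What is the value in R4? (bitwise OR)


Register state trace:
  MOV R4, 135  → R4 = 135 (0b10000111)
  MOV R3, 48  → R3 = 48 (0b00110000)
  OR R4, R3   → R4 = 135 OR 48 = 183 (0b10110111)
Final: R4 = 183

183


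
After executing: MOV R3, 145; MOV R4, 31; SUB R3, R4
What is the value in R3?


Register state trace:
  MOV R3, 145  → R3 = 145
  MOV R4, 31  → R4 = 31
  SUB R3, R4  → R3 = 145 - 31 = 114
Final: R3 = 114

114


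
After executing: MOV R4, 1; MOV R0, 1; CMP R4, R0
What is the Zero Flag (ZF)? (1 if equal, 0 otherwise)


Register state trace:
  MOV R4, 1  → R4 = 1
  MOV R0, 1  → R0 = 1
  CMP R4, R0  → computes 1 - 1 = 0
  Result is zero, so values are equal
ZF = 1

1


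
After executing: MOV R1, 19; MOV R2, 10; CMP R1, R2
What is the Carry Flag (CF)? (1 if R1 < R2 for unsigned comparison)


Register state trace:
  MOV R1, 19  → R1 = 19
  MOV R2, 10  → R2 = 10
  CMP R1, R2  → unsigned 19 - 10: no borrow
  19 >= 10, so CF = 0
CF = 0

0


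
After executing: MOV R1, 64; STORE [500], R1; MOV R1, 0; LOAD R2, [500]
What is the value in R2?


Register and memory trace:
  MOV R1, 64  → R1 = 64
  STORE [500], R1  → mem[500] = 64
  MOV R1, 0  → R1 = 0
  LOAD R2, [500]  → R2 = mem[500] = 64
Final: R2 = 64

64


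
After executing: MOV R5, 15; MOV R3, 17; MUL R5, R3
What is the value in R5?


Register state trace:
  MOV R5, 15  → R5 = 15
  MOV R3, 17  → R3 = 17
  MUL R5, R3  → R5 = 15 * 17 = 255
Final: R5 = 255

255
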